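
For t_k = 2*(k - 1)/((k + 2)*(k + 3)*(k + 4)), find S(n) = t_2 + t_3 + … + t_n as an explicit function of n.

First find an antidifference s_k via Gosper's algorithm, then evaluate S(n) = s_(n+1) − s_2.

The ratio is k*(k + 2)/((k - 1)*(k + 5)).
A = k + 2, B = k + 5, C = k - 1.
Key eq: (k + 2)·f(k+1) = (k + 4)·f(k) + (k - 1).
Bound: deg f ≤ 2.
Match coefficients ⇒ f(k) = k*(k - 7)/12.
So s_k = (B(k−1)f/C)·t_k = (k*(k - 7)*(k + 4)/(12*(k - 1)))·t_k = k*(k - 7)/(6*(k + 2)*(k + 3)).
Verify: 2*(k - 1)/(k**3 + 9*k**2 + 26*k + 24) matches t_k.
Evaluate: s_(n+1) = (n**2 - 5*n - 6)/(6*(n**2 + 7*n + 12)); subtract s_(2) = -1/12 ⇒ S(n) = n*(n - 1)/(4*(n**2 + 7*n + 12)).

S(n) = n*(n - 1)/(4*(n**2 + 7*n + 12))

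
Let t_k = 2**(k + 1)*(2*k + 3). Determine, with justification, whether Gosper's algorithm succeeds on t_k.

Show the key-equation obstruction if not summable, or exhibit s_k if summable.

t_(k+1)/t_k = 2*(2*k + 5)/(2*k + 3).
Factor: A=2; B=1; C=k + 3/2.
Set up (2)·f(k+1) − (1)·f(k) − (k + 3/2) = 0.
From deg A=0, deg B=0, deg C=1: d=1.
Match coefficients ⇒ f(k) = (2*k - 1)/2.
Then R = B(k−1)f/C = (2*k - 1)/(2*k + 3), so s_k = R(k)·t_k = 2**(k + 1)*(2*k - 1).
Check: Δs_k = 2**(k + 1)*(2*k + 3). ✓

Yes. s_k = 2**(k + 1)*(2*k - 1).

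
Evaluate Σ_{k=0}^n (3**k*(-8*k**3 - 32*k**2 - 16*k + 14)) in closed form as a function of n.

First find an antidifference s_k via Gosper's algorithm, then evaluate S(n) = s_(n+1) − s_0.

t_(k+1)/t_k = 3*(4*k**3 + 28*k**2 + 52*k + 21)/(4*k**3 + 16*k**2 + 8*k - 7).
Take A(k)=3, B(k)=1, C(k)=k**3 + 4*k**2 + 2*k - 7/4.
Key eq: (3)·f(k+1) = (1)·f(k) + (k**3 + 4*k**2 + 2*k - 7/4).
Degrees (0,0,3) ⇒ d ≤ 3.
Solving with deg f ≤ 3: f(k) = (2*k**3 - k**2 - 2*k - 2)/4.
R(k) = B(k−1)·f(k)/C(k) = (2*k**3 - k**2 - 2*k - 2)/(4*k**3 + 16*k**2 + 8*k - 7); s_k = R·t_k = 2*3**k*(-2*k**3 + k**2 + 2*k + 2).
Δs = 3**k*(-8*k**3 - 32*k**2 - 16*k + 14), as required.
Evaluate: s_(n+1) = 3**(n + 1)*(-4*n**3 - 10*n**2 - 4*n + 6); subtract s_(0) = 4 ⇒ S(n) = -12*3**n*n**3 - 30*3**n*n**2 - 12*3**n*n + 18*3**n - 4.

S(n) = -12*3**n*n**3 - 30*3**n*n**2 - 12*3**n*n + 18*3**n - 4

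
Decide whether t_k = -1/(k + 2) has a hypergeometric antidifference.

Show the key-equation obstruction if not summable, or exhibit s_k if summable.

No. Not Gosper-summable.

The ratio is (k + 2)/(k + 3).
Normal form (A,B,C) = (k + 2, k + 3, 1).
Set up (k + 2)·f(k+1) − (k + 2)·f(k) − (1) = 0.
Bound: deg f ≤ 0.
Put f(k) = c0: A·f(k+1) − B(k−1)·f(k) − C = -1; need -1 = 0 — inconsistent ⇒ no f, not summable.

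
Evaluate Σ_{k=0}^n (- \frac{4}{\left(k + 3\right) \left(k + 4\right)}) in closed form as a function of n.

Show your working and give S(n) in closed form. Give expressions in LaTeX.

r(k) = (k + 3)/(k + 5) after simplifying.
Normal form (A,B,C) = (k + 3, k + 5, 1).
f must satisfy (k + 3)·f(k+1) − (k + 4)·f(k) = 1.
d = 1 from the (1,1,0) case.
Solve for f: f(k) = k/3 (degree 1 ≤ 1).
Certificate R = B(k−1)f/C = k*(k + 4)/3 gives s_k = -4*k/(3*k + 9).
Verify: -4/(k**2 + 7*k + 12) matches t_k.
Evaluate: s_(n+1) = 4*(-n - 1)/(3*(n + 4)); subtract s_(0) = 0 ⇒ S(n) = 4*(-n - 1)/(3*(n + 4)).

S(n) = \frac{4 \left(- n - 1\right)}{3 \left(n + 4\right)}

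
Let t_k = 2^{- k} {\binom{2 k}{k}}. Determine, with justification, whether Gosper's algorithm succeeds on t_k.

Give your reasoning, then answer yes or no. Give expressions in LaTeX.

Ratio r(k) = (2*k + 1)/(k + 1).
Normal form (A,B,C) = (2*k + 1, k + 1, 1).
Need (2*k + 1)·f(k+1) − (k)·f(k) = 1.
Degrees (1,1,0) ⇒ d ≤ -1.
d = -1 < 0 ⇒ no nonzero polynomial f; not summable.

No — negative degree bound, so no certificate f.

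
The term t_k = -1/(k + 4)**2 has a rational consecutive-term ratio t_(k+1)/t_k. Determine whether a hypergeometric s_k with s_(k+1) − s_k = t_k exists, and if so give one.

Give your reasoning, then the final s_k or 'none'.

Compute t_(k+1)/t_k: get (k + 4)**2/(k + 5)**2.
Factor: A=k**2 + 8*k + 16; B=k**2 + 10*k + 25; C=1.
f must satisfy (k**2 + 8*k + 16)·f(k+1) − (k**2 + 8*k + 16)·f(k) = 1.
From deg A=2, deg B=2, deg C=0: d=0.
f = c0 ⇒ A·f(k+1) − B(k−1)·f(k) − C = -1. The system {-1 = 0} is inconsistent; no antidifference.

not Gosper-summable; s_k does not exist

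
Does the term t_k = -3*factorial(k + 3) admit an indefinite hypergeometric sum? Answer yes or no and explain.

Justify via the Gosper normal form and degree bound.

No — key equation has no polynomial f.

r(k) = k + 4 after simplifying.
Normal form (A,B,C) = (k + 4, 1, 1).
Solve (k + 4)·f(k+1) − (1)·f(k) = 1.
d = -1 from the (1,0,0) case.
Bound -1 < 0, so the key equation has no polynomial solution.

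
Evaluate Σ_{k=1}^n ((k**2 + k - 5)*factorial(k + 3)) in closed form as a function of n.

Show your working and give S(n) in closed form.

Ratio r(k) = (k + 4)*(k + (k + 1)**2 - 4)/(k**2 + k - 5).
A = k + 4, B = 1, C = k**2 + k - 5.
Need (k + 4)·f(k+1) − (1)·f(k) = k**2 + k - 5.
Degrees (1,0,2) ⇒ d ≤ 1.
A polynomial solution: f(k) = k - 3.
R(k) = B(k−1)·f(k)/C(k) = (k - 3)/(k**2 + k - 5); s_k = R·t_k = (k - 3)*factorial(k + 3).
Check: Δs_k = (k**2 + k - 5)*factorial(k + 3). ✓
Telescope: S(n) = s_(n+1) − s_(1) = (n - 2)*factorial(n + 4) − (-48) = n*factorial(n + 4) - 2*factorial(n + 4) + 48.

S(n) = n*factorial(n + 4) - 2*factorial(n + 4) + 48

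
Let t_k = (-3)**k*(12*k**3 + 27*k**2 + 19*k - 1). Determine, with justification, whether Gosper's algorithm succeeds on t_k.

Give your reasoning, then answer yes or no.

Compute t_(k+1)/t_k: get 3*(-12*k**3 - 63*k**2 - 109*k - 57)/(12*k**3 + 27*k**2 + 19*k - 1).
Factor: A=-3; B=1; C=k**3 + 9*k**2/4 + 19*k/12 - 1/12.
Key eq: (-3)·f(k+1) = (1)·f(k) + (k**3 + 9*k**2/4 + 19*k/12 - 1/12).
deg f ≤ 3 (via 0,0,3).
Solving with deg f ≤ 3: f(k) = -(k - 1)*(3*k**2 + 3*k + 1)/12.
Certificate R = B(k−1)f/C = -(k - 1)*(3*k**2 + 3*k + 1)/(12*k**3 + 27*k**2 + 19*k - 1) gives s_k = (-3)**k*(-3*k**3 + 2*k + 1).
Check: Δs_k = (-3)**k*(12*k**3 + 27*k**2 + 19*k - 1). ✓

Yes. s_k = (-3)**k*(-3*k**3 + 2*k + 1).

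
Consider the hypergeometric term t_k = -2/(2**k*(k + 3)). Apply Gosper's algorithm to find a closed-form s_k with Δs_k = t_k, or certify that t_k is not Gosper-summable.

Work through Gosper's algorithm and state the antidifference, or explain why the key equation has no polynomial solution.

Compute t_(k+1)/t_k: get (k + 3)/(2*(k + 4)).
A = k/2 + 3/2, B = k + 4, C = 1.
Solve (k/2 + 3/2)·f(k+1) − (k + 3)·f(k) = 1.
Degrees (1,1,0) ⇒ d ≤ -1.
d = -1 < 0 ⇒ no nonzero polynomial f; not summable.

not Gosper-summable; s_k does not exist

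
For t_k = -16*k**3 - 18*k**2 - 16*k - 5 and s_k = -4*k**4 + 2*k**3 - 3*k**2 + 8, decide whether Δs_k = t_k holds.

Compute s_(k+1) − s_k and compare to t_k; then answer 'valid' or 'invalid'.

Valid — Δs_k = t_k.

s_(k+1) = -4*k**4 - 14*k**3 - 21*k**2 - 16*k + 3
s_(k+1) − s_k = -16*k**3 - 18*k**2 - 16*k - 5
(s_(k+1) − s_k) − t_k = 0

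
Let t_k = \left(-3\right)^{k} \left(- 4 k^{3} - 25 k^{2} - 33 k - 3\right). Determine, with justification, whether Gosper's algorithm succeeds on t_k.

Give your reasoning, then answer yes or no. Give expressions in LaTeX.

Yes. s_k = \left(-3\right)^{k} \left(k^{3} + 4 k^{2} - 3\right).

r(k) = 3*(-4*k**3 - 37*k**2 - 95*k - 65)/(4*k**3 + 25*k**2 + 33*k + 3) after simplifying.
Gosper form: A/B · C(k+1)/C(k) with A=-3, B=1, C=k**3 + 25*k**2/4 + 33*k/4 + 3/4.
Need (-3)·f(k+1) − (1)·f(k) = k**3 + 25*k**2/4 + 33*k/4 + 3/4.
Degrees (0,0,3) ⇒ d ≤ 3.
A polynomial solution: f(k) = -(k + 1)*(k**2 + 3*k - 3)/4.
So s_k = (B(k−1)f/C)·t_k = (-(k + 1)*(k**2 + 3*k - 3)/(4*k**3 + 25*k**2 + 33*k + 3))·t_k = (-3)**k*(k**3 + 4*k**2 - 3).
Verify: (-3)**k*(-4*k**3 - 25*k**2 - 33*k - 3) matches t_k.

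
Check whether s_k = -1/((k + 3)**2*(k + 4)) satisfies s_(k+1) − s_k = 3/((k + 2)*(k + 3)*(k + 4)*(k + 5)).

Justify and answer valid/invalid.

s_(k+1) = -1/((k + 4)**2*(k + 5))
s_(k+1) − s_k = (3*k + 11)/(k**5 + 19*k**4 + 143*k**3 + 533*k**2 + 984*k + 720)
(s_(k+1) − s_k) − t_k = 2*(-2*k - 7)/(k**6 + 21*k**5 + 181*k**4 + 819*k**3 + 2050*k**2 + 2688*k + 1440)

Invalid: residual 2*(-2*k - 7)/(k**6 + 21*k**5 + 181*k**4 + 819*k**3 + 2050*k**2 + 2688*k + 1440) ≠ 0.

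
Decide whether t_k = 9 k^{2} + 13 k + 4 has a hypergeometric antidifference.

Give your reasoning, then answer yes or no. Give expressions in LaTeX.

r(k) = (9*k**2 + 31*k + 26)/(9*k**2 + 13*k + 4) after simplifying.
So A=1 and B=1, with C=k**2 + 13*k/9 + 4/9.
f must satisfy (1)·f(k+1) − (1)·f(k) = k**2 + 13*k/9 + 4/9.
d = 3 from the (0,0,2) case.
Coefficient equations give f(k) = k*(k + 1)*(3*k - 1)/9.
Then R = B(k−1)f/C = k*(3*k - 1)/(9*k + 4), so s_k = R(k)·t_k = k*(3*k**2 + 2*k - 1).
Check: Δs_k = 9*k**2 + 13*k + 4. ✓

Yes. s_k = k \left(3 k^{2} + 2 k - 1\right).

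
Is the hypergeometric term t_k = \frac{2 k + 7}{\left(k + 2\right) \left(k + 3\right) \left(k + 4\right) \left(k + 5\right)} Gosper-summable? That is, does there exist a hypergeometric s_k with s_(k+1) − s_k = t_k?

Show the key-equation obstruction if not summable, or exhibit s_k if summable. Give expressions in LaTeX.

Yes. s_k = \frac{k \left(k + 6\right)}{8 \left(k^{2} + 6 k + 8\right)}.

Compute t_(k+1)/t_k: get (k + 2)*(2*k + 9)/((k + 6)*(2*k + 7)).
Normal form (A,B,C) = (k + 2, k + 6, k + 7/2).
Key eq: (k + 2)·f(k+1) = (k + 5)·f(k) + (k + 7/2).
From deg A=1, deg B=1, deg C=1: d=3.
Solving with deg f ≤ 3: f(k) = k*(k + 3)*(k + 6)/16.
Certificate R = B(k−1)f/C = k*(k + 3)*(k + 5)*(k + 6)/(8*(2*k + 7)) gives s_k = k*(k + 6)/(8*(k**2 + 6*k + 8)).
Δs = (2*k + 7)/(k**4 + 14*k**3 + 71*k**2 + 154*k + 120), as required.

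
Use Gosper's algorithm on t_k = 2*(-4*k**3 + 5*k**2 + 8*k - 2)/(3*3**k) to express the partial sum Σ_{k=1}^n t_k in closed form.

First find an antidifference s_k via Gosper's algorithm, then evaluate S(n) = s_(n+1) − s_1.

S(n) = 3**(-n - 1)*(-8*3**n + 4*n**3 + 13*n**2 + 13*n + 8)

Step 1: r(k) = (4*k**3 + 7*k**2 - 6*k - 7)/(3*(4*k**3 - 5*k**2 - 8*k + 2)).
Gosper form: A/B · C(k+1)/C(k) with A=1/3, B=1, C=k**3 - 5*k**2/4 - 2*k + 1/2.
f must satisfy (1/3)·f(k+1) − (1)·f(k) = k**3 - 5*k**2/4 - 2*k + 1/2.
Bound: deg f ≤ 3.
Solving with deg f ≤ 3: f(k) = -3*(4*k**3 + k**2 - k + 4)/8.
Get s_k = R·t_k = (4*k**3 + k**2 - k + 4)/3**k with R(k) = B(k−1)f(k)/C(k) = -3*(4*k**3 + k**2 - k + 4)/(2*(4*k**3 - 5*k**2 - 8*k + 2)).
Δs = 2*(-4*k**3 + 5*k**2 + 8*k - 2)/(3*3**k), as required.
Σ_(k=1)^n t_k = s_(n+1) − s_(1) = (3**(-n - 1)*(4*n**3 + 13*n**2 + 13*n + 8)) − (8/3), i.e. 3**(-n - 1)*(-8*3**n + 4*n**3 + 13*n**2 + 13*n + 8).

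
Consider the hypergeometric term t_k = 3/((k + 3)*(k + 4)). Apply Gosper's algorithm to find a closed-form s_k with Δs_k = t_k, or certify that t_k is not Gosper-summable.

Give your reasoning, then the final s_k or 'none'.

Ratio r(k) = (k + 3)/(k + 5).
Gosper form: A/B · C(k+1)/C(k) with A=k + 3, B=k + 5, C=1.
Need (k + 3)·f(k+1) − (k + 4)·f(k) = 1.
Degrees (1,1,0) ⇒ d ≤ 1.
Solving with deg f ≤ 1: f(k) = k/3.
R(k) = B(k−1)·f(k)/C(k) = k*(k + 4)/3; s_k = R·t_k = k/(k + 3).
s_(k+1) − s_k = 3/(k**2 + 7*k + 12) = t_k.

s_k = k/(k + 3)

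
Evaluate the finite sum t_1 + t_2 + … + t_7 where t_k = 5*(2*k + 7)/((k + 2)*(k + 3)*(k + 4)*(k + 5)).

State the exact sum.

Σ = 7/24

r(k) = (k + 2)*(2*k + 9)/((k + 6)*(2*k + 7)) after simplifying.
A = k + 2, B = k + 6, C = k + 7/2.
Set up (k + 2)·f(k+1) − (k + 5)·f(k) − (k + 7/2) = 0.
deg f ≤ 3 (via 1,1,1).
A polynomial solution: f(k) = k*(k + 3)*(k + 6)/16.
So s_k = (B(k−1)f/C)·t_k = (k*(k + 3)*(k + 5)*(k + 6)/(8*(2*k + 7)))·t_k = 5*k*(k + 6)/(8*(k**2 + 6*k + 8)).
Δs = 5*(2*k + 7)/(k**4 + 14*k**3 + 71*k**2 + 154*k + 120), as required.
Σ_(k=1)^(7) t_k = s_(8) − s_(1) = 7/12 − (7/24) = 7/24.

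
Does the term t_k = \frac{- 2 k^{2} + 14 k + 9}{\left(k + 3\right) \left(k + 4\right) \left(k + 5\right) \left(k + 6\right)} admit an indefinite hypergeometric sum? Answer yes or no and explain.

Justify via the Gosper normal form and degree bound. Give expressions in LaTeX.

The ratio is (2*k**3 - 4*k**2 - 51*k - 63)/(2*k**3 - 107*k - 63).
Factor: A=k + 3; B=k + 7; C=k**2 - 7*k - 9/2.
Solve (k + 3)·f(k+1) − (k + 6)·f(k) = k**2 - 7*k - 9/2.
Bound: deg f ≤ 3.
Solving with deg f ≤ 3: f(k) = -k*(k**2 + 132*k + 47)/120.
R(k) = B(k−1)·f(k)/C(k) = -k*(k + 6)*(k**2 + 132*k + 47)/(60*(2*k**2 - 14*k - 9)); s_k = R·t_k = k*(k**2 + 132*k + 47)/(60*(k + 3)*(k + 4)*(k + 5)).
Δs = (-2*k**2 + 14*k + 9)/(k**4 + 18*k**3 + 119*k**2 + 342*k + 360), as required.

Yes. s_k = \frac{k \left(k^{2} + 132 k + 47\right)}{60 \left(k + 3\right) \left(k + 4\right) \left(k + 5\right)}.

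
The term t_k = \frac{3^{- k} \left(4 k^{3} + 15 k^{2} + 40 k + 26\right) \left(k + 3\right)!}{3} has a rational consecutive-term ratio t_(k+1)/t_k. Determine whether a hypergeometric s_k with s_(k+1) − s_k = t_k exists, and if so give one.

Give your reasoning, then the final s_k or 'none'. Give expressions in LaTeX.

s_k = 3^{- k} \left(4 k^{2} + 3 k - 2\right) \left(k + 3\right)!

The ratio is (4*k**4 + 43*k**3 + 190*k**2 + 413*k + 340)/(3*(4*k**3 + 15*k**2 + 40*k + 26)).
Take A(k)=k/3 + 4/3, B(k)=1, C(k)=k**3 + 15*k**2/4 + 10*k + 13/2.
Need (k/3 + 4/3)·f(k+1) − (1)·f(k) = k**3 + 15*k**2/4 + 10*k + 13/2.
deg f ≤ 2 (via 1,0,3).
Coefficient equations give f(k) = 3*(4*k**2 + 3*k - 2)/4.
So s_k = (B(k−1)f/C)·t_k = (3*(4*k**2 + 3*k - 2)/(4*k**3 + 15*k**2 + 40*k + 26))·t_k = (4*k**2 + 3*k - 2)*factorial(k + 3)/3**k.
Check: Δs_k = (4*k**3 + 15*k**2 + 40*k + 26)*factorial(k + 3)/(3*3**k). ✓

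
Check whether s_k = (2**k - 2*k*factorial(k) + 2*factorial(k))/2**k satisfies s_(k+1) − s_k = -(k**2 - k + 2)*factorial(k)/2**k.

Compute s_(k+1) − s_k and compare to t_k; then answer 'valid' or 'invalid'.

s_(k+1) = (2**k - k**2*factorial(k) - k*factorial(k))/2**k
s_(k+1) − s_k = -(k**2 - k + 2)*factorial(k)/2**k
(s_(k+1) − s_k) − t_k = 0

Valid — Δs_k = t_k.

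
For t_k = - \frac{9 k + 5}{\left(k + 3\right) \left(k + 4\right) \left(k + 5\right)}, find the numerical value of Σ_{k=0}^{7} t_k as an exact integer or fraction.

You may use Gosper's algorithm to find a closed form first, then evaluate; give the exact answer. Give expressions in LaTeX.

Σ = -2/3

Step 1: r(k) = (k + 3)*(9*k + 14)/((k + 6)*(9*k + 5)).
So A=k + 3 and B=k + 6, with C=k + 5/9.
Key eq: (k + 3)·f(k+1) = (k + 5)·f(k) + (k + 5/9).
From deg A=1, deg B=1, deg C=1: d=2.
Solving with deg f ≤ 2: f(k) = k*(4*k + 1)/27.
R(k) = B(k−1)·f(k)/C(k) = k*(k + 5)*(4*k + 1)/(3*(9*k + 5)); s_k = R·t_k = k*(-4*k - 1)/(3*(k + 3)*(k + 4)).
Δs = (-9*k - 5)/(k**3 + 12*k**2 + 47*k + 60), as required.
Σ_(k=0)^(7) t_k = s_(8) − s_(0) = -2/3 − (0) = -2/3.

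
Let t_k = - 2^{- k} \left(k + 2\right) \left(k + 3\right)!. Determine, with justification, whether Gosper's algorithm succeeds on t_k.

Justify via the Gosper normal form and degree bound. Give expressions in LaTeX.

Step 1: r(k) = (k + 3)*(k + 4)/(2*(k + 2)).
So A=k/2 + 2 and B=1, with C=k + 2.
Solve (k/2 + 2)·f(k+1) − (1)·f(k) = k + 2.
Degrees (1,0,1) ⇒ d ≤ 0.
A polynomial solution: f(k) = 2.
Certificate R = B(k−1)f/C = 2/(k + 2) gives s_k = -2**(1 - k)*factorial(k + 3).
Verify: -(k + 2)*factorial(k + 3)/2**k matches t_k.

Yes. s_k = - 2^{1 - k} \left(k + 3\right)!.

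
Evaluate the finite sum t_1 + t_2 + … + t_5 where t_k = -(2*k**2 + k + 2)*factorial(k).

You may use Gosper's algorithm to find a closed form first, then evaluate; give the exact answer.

Ratio r(k) = (k + 1)*(k + 2*(k + 1)**2 + 3)/(2*k**2 + k + 2).
So A=k + 1 and B=1, with C=k**2 + k/2 + 1.
Need (k + 1)·f(k+1) − (1)·f(k) = k**2 + k/2 + 1.
Bound: deg f ≤ 1.
A polynomial solution: f(k) = (2*k - 1)/2.
Get s_k = R·t_k = -(2*k - 1)*factorial(k) with R(k) = B(k−1)f(k)/C(k) = (2*k - 1)/(2*k**2 + k + 2).
Check: Δs_k = -(2*k**2 + k + 2)*factorial(k). ✓
Evaluate s at k=6 and k=1: -7920 and -1; difference -7919.

Σ = -7919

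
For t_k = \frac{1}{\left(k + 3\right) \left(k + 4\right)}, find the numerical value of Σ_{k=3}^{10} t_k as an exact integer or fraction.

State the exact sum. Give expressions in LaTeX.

Compute t_(k+1)/t_k: get (k + 3)/(k + 5).
Normal form (A,B,C) = (k + 3, k + 5, 1).
Need (k + 3)·f(k+1) − (k + 4)·f(k) = 1.
d = 1 from the (1,1,0) case.
Solve for f: f(k) = k/3 (degree 1 ≤ 1).
So s_k = (B(k−1)f/C)·t_k = (k*(k + 4)/3)·t_k = k/(3*(k + 3)).
Δs = 1/(k**2 + 7*k + 12), as required.
Σ_(k=3)^(10) t_k = s_(11) − s_(3) = 11/42 − (1/6) = 2/21.

Σ = 2/21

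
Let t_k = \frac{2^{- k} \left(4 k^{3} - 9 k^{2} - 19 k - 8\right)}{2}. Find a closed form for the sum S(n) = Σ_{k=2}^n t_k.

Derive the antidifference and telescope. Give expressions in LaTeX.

The ratio is (4*k**3 + 3*k**2 - 25*k - 32)/(2*(4*k**3 - 9*k**2 - 19*k - 8)).
Factor: A=1/2; B=1; C=k**3 - 9*k**2/4 - 19*k/4 - 2.
Set up (1/2)·f(k+1) − (1)·f(k) − (k**3 - 9*k**2/4 - 19*k/4 - 2) = 0.
deg f ≤ 3 (via 0,0,3).
Solve for f: f(k) = -(4*k**3 + 3*k**2 - k - 2)/2 (degree 3 ≤ 3).
Get s_k = R·t_k = (-4*k**3 - 3*k**2 + k + 2)/2**k with R(k) = B(k−1)f(k)/C(k) = -2*(4*k**3 + 3*k**2 - k - 2)/(4*k**3 - 9*k**2 - 19*k - 8).
Verify: (4*k**3 - 9*k**2 - 19*k - 8)/(2*2**k) matches t_k.
Evaluate: s_(n+1) = 2**(-n - 1)*(-4*n**3 - 15*n**2 - 17*n - 4); subtract s_(2) = -10 ⇒ S(n) = (20*2**n - 4*n**3 - 15*n**2 - 17*n - 4)/(2*2**n).

S(n) = \frac{2^{- n} \left(20 \cdot 2^{n} - 4 n^{3} - 15 n^{2} - 17 n - 4\right)}{2}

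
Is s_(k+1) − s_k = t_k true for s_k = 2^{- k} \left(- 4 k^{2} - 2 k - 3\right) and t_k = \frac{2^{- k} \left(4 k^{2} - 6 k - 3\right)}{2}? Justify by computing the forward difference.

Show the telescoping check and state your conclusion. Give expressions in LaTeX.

valid; difference matches t_k

s_(k+1) = (-4*k**2 - 10*k - 9)/(2*2**k)
s_(k+1) − s_k = (4*k**2 - 6*k - 3)/(2*2**k)
(s_(k+1) − s_k) − t_k = 0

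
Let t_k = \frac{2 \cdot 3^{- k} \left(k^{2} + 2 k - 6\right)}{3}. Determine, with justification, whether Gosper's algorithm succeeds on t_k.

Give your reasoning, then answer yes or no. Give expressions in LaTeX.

r(k) = (k**2 + 4*k - 3)/(3*(k**2 + 2*k - 6)) after simplifying.
Normal form (A,B,C) = (1/3, 1, k**2 + 2*k - 6).
Set up (1/3)·f(k+1) − (1)·f(k) − (k**2 + 2*k - 6) = 0.
Bound: deg f ≤ 2.
A polynomial solution: f(k) = -3*(k - 1)*(k + 4)/2.
Get s_k = R·t_k = (-k**2 - 3*k + 4)/3**k with R(k) = B(k−1)f(k)/C(k) = -3*(k - 1)*(k + 4)/(2*(k**2 + 2*k - 6)).
Δs = 2*(k**2 + 2*k - 6)/(3*3**k), as required.

Yes. s_k = 3^{- k} \left(- k^{2} - 3 k + 4\right).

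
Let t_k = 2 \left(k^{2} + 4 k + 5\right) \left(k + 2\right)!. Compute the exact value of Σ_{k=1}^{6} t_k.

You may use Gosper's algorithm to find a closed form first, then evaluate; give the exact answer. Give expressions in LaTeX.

Ratio r(k) = (k + 3)*(4*k + (k + 1)**2 + 9)/(k**2 + 4*k + 5).
Normal form (A,B,C) = (k + 3, 1, k**2 + 4*k + 5).
Need (k + 3)·f(k+1) − (1)·f(k) = k**2 + 4*k + 5.
Degrees (1,0,2) ⇒ d ≤ 1.
Solving with deg f ≤ 1: f(k) = k + 1.
Then R = B(k−1)f/C = (k + 1)/(k**2 + 4*k + 5), so s_k = R(k)·t_k = 2*(k + 1)*factorial(k + 2).
Check: Δs_k = 2*(k**2 + 4*k + 5)*factorial(k + 2). ✓
Sum = s_(7) − s_(1); s_(7) = 5806080, s_(1) = 24 ⇒ 5806056.

Σ = 5806056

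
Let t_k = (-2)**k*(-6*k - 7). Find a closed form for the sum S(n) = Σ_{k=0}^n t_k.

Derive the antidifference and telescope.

The ratio is 2*(-6*k - 13)/(6*k + 7).
Gosper form: A/B · C(k+1)/C(k) with A=-2, B=1, C=k + 7/6.
Key eq: (-2)·f(k+1) = (1)·f(k) + (k + 7/6).
Degrees (0,0,1) ⇒ d ≤ 1.
Solving with deg f ≤ 1: f(k) = -(2*k + 1)/6.
R(k) = B(k−1)·f(k)/C(k) = -(2*k + 1)/(6*k + 7); s_k = R·t_k = (-2)**k*(2*k + 1).
Verify: (-2)**k*(-6*k - 7) matches t_k.
Σ_(k=0)^n t_k = s_(n+1) − s_(0) = ((-2)**(n + 1)*(2*n + 3)) − (1), i.e. -4*(-2)**n*n - 6*(-2)**n - 1.

S(n) = -4*(-2)**n*n - 6*(-2)**n - 1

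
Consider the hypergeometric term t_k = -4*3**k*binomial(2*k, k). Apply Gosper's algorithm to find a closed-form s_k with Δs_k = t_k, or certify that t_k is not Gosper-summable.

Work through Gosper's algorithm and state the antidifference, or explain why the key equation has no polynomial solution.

Compute t_(k+1)/t_k: get 6*(2*k + 1)/(k + 1).
Gosper form: A/B · C(k+1)/C(k) with A=12*k + 6, B=k + 1, C=1.
f must satisfy (12*k + 6)·f(k+1) − (k)·f(k) = 1.
From deg A=1, deg B=1, deg C=0: d=-1.
d = -1 < 0 ⇒ no nonzero polynomial f; not summable.

none (Gosper's algorithm certifies no s_k)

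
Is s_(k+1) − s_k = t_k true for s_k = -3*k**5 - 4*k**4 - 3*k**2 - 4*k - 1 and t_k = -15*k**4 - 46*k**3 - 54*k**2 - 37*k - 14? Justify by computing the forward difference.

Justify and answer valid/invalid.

s_(k+1) = -4*k - 3*(k + 1)**5 - 4*(k + 1)**4 - 3*(k + 1)**2 - 5
s_(k+1) − s_k = -15*k**4 - 46*k**3 - 54*k**2 - 37*k - 14
(s_(k+1) − s_k) − t_k = 0

Valid — Δs_k = t_k.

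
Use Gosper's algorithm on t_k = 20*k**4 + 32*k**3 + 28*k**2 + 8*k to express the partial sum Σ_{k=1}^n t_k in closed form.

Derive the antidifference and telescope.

The ratio is (5*k**4 + 28*k**3 + 61*k**2 + 60*k + 22)/(k*(5*k**3 + 8*k**2 + 7*k + 2)).
So A=1 and B=1, with C=k**4 + 8*k**3/5 + 7*k**2/5 + 2*k/5.
Set up (1)·f(k+1) − (1)·f(k) − (k**4 + 8*k**3/5 + 7*k**2/5 + 2*k/5) = 0.
Degrees (0,0,4) ⇒ d ≤ 5.
Solving with deg f ≤ 5: f(k) = k**2*(k - 1)*(2*k**2 + k + 1)/10.
Certificate R = B(k−1)f/C = k*(k - 1)*(2*k**2 + k + 1)/(2*(5*k**3 + 8*k**2 + 7*k + 2)) gives s_k = 2*k**2*(2*k**3 - k**2 - 1).
s_(k+1) − s_k = 4*k*(5*k**3 + 8*k**2 + 7*k + 2) = t_k.
Telescope: S(n) = s_(n+1) − s_(1) = 2*n*(2*n**4 + 9*n**3 + 16*n**2 + 13*n + 4) − (0) = 2*n*(2*n**4 + 9*n**3 + 16*n**2 + 13*n + 4).

S(n) = 2*n*(2*n**4 + 9*n**3 + 16*n**2 + 13*n + 4)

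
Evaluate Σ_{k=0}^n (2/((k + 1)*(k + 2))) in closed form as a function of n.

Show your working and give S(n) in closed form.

r(k) = (k + 1)/(k + 3) after simplifying.
Gosper form: A/B · C(k+1)/C(k) with A=k + 1, B=k + 3, C=1.
Key eq: (k + 1)·f(k+1) = (k + 2)·f(k) + (1).
Degrees (1,1,0) ⇒ d ≤ 1.
Solve for f: f(k) = k (degree 1 ≤ 1).
Get s_k = R·t_k = 2*k/(k + 1) with R(k) = B(k−1)f(k)/C(k) = k*(k + 2).
s_(k+1) − s_k = 2/(k**2 + 3*k + 2) = t_k.
s_(n+1) = 2*(n + 1)/(n + 2) and s_(0) = 0, so S(n) = 2*(n + 1)/(n + 2).

S(n) = 2*(n + 1)/(n + 2)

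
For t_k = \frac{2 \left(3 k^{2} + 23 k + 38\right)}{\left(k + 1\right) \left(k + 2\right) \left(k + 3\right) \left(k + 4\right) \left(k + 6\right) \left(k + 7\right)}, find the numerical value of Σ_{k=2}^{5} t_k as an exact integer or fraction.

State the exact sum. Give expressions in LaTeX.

r(k) = (k + 1)*(k + 6)*(23*k + 3*(k + 1)**2 + 61)/((k + 5)*(k + 8)*(3*k**2 + 23*k + 38)) after simplifying.
Normal form (A,B,C) = (k + 1, k + 8, k**3 + 38*k**2/3 + 51*k + 190/3).
f must satisfy (k + 1)·f(k+1) − (k + 7)·f(k) = k**3 + 38*k**2/3 + 51*k + 190/3.
deg f ≤ 6 (via 1,1,3).
A polynomial solution: f(k) = k*(k + 2)*(k + 4)*(k + 5)*(k**2 + 10*k + 27)/54.
R(k) = B(k−1)·f(k)/C(k) = k*(k + 2)*(k + 4)*(k + 7)*(k**2 + 10*k + 27)/(18*(3*k**2 + 23*k + 38)); s_k = R·t_k = k*(k**2 + 10*k + 27)/(9*(k**3 + 10*k**2 + 27*k + 18)).
Verify: 2*(3*k**2 + 23*k + 38)/(k**6 + 23*k**5 + 207*k**4 + 925*k**3 + 2144*k**2 + 2412*k + 1008) matches t_k.
Sum = s_(6) − s_(2); s_(6) = 41/378, s_(2) = 17/180 ⇒ 53/3780.

Σ = 53/3780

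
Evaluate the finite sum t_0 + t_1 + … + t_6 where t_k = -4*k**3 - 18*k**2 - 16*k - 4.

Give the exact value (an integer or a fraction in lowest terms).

r(k) = (2*k**3 + 15*k**2 + 32*k + 21)/(2*k**3 + 9*k**2 + 8*k + 2) after simplifying.
So A=1 and B=1, with C=k**3 + 9*k**2/2 + 4*k + 1.
Need (1)·f(k+1) − (1)·f(k) = k**3 + 9*k**2/2 + 4*k + 1.
deg f ≤ 4 (via 0,0,3).
Solving with deg f ≤ 4: f(k) = k*(k**3 + 4*k**2 - 1)/4.
R(k) = B(k−1)·f(k)/C(k) = k*(k**3 + 4*k**2 - 1)/(2*(2*k + 1)*(k**2 + 4*k + 2)); s_k = R·t_k = -k**4 - 4*k**3 + k.
Check: Δs_k = -4*k**3 - 18*k**2 - 16*k - 4. ✓
Sum = s_(7) − s_(0); s_(7) = -3766, s_(0) = 0 ⇒ -3766.

Σ = -3766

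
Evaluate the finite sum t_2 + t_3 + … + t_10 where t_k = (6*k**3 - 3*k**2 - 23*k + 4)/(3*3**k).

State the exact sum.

The ratio is (6*k**3 + 15*k**2 - 11*k - 16)/(3*(6*k**3 - 3*k**2 - 23*k + 4)).
Factor: A=1/3; B=1; C=k**3 - k**2/2 - 23*k/6 + 2/3.
f must satisfy (1/3)·f(k+1) − (1)·f(k) = k**3 - k**2/2 - 23*k/6 + 2/3.
Degrees (0,0,3) ⇒ d ≤ 3.
Coefficient equations give f(k) = -(3*k**3 + 3*k**2 - 4*k + 3)/2.
R(k) = B(k−1)·f(k)/C(k) = -3*(3*k**3 + 3*k**2 - 4*k + 3)/(6*k**3 - 3*k**2 - 23*k + 4); s_k = R·t_k = (-3*k**3 - 3*k**2 + 4*k - 3)/3**k.
Δs = (6*k**3 - 3*k**2 - 23*k + 4)/(3*3**k), as required.
Sum = s_(11) − s_(2); s_(11) = -4315/177147, s_(2) = -31/9 ⇒ 605858/177147.

Σ = 605858/177147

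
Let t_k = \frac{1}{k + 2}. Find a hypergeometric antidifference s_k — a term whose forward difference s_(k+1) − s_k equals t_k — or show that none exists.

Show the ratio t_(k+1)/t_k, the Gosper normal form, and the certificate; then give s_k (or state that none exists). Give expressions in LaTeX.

Compute t_(k+1)/t_k: get (k + 2)/(k + 3).
Take A(k)=k + 2, B(k)=k + 3, C(k)=1.
Solve (k + 2)·f(k+1) − (k + 2)·f(k) = 1.
Bound: deg f ≤ 0.
Write f(k) = c0. Then LHS − RHS = -1, requiring -1 = 0: contradictory. No certificate.

no hypergeometric antidifference exists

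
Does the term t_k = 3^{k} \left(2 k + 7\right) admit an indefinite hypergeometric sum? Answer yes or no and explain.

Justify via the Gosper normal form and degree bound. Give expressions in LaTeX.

Yes. s_k = 3^{k} \left(k + 2\right).

t_(k+1)/t_k = 3*(2*k + 9)/(2*k + 7).
So A=3 and B=1, with C=k + 7/2.
Set up (3)·f(k+1) − (1)·f(k) − (k + 7/2) = 0.
d = 1 from the (0,0,1) case.
Solving with deg f ≤ 1: f(k) = (k + 2)/2.
R(k) = B(k−1)·f(k)/C(k) = (k + 2)/(2*k + 7); s_k = R·t_k = 3**k*(k + 2).
Check: Δs_k = 3**k*(2*k + 7). ✓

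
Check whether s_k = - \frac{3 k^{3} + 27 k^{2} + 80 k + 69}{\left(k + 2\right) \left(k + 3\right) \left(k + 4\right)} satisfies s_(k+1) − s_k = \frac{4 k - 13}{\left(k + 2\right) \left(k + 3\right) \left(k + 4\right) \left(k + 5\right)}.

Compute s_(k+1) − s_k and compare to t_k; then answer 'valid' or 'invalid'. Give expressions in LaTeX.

s_(k+1) = (-80*k - 3*(k + 1)**3 - 27*(k + 1)**2 - 149)/((k + 3)*(k + 4)*(k + 5))
s_(k+1) − s_k = (4*k - 13)/(k**4 + 14*k**3 + 71*k**2 + 154*k + 120)
(s_(k+1) − s_k) − t_k = 0

Valid: the claim telescopes to t_k.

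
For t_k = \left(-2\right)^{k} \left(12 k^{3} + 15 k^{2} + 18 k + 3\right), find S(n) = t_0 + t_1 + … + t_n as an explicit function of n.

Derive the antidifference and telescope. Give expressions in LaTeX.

Ratio r(k) = 2*(-4*k**3 - 17*k**2 - 28*k - 16)/(4*k**3 + 5*k**2 + 6*k + 1).
Normal form (A,B,C) = (-2, 1, k**3 + 5*k**2/4 + 3*k/2 + 1/4).
Solve (-2)·f(k+1) − (1)·f(k) = k**3 + 5*k**2/4 + 3*k/2 + 1/4.
deg f ≤ 3 (via 0,0,3).
Solving with deg f ≤ 3: f(k) = -(4*k**3 - 3*k**2 + 2*k - 1)/12.
Certificate R = B(k−1)f/C = -(4*k**3 - 3*k**2 + 2*k - 1)/(3*(4*k**3 + 5*k**2 + 6*k + 1)) gives s_k = (-2)**k*(-4*k**3 + 3*k**2 - 2*k + 1).
s_(k+1) − s_k = (-2)**k*(12*k**3 + 15*k**2 + 18*k + 3) = t_k.
Telescope: S(n) = s_(n+1) − s_(0) = 2*(-2)**n*(4*n**3 + 9*n**2 + 8*n + 2) − (1) = 8*(-2)**n*n**3 + 18*(-2)**n*n**2 + 16*(-2)**n*n + 4*(-2)**n - 1.

S(n) = 8 \left(-2\right)^{n} n^{3} + 18 \left(-2\right)^{n} n^{2} + 16 \left(-2\right)^{n} n + 4 \left(-2\right)^{n} - 1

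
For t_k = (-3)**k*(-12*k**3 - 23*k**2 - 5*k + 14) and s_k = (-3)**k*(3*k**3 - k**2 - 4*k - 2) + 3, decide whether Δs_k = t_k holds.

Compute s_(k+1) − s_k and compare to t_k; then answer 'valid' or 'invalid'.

valid; difference matches t_k

s_(k+1) = 3*(-3)**k*(4*k - 3*(k + 1)**3 + (k + 1)**2 + 6) + 3
s_(k+1) − s_k = (-3)**k*(-12*k**3 - 23*k**2 - 5*k + 14)
(s_(k+1) − s_k) − t_k = 0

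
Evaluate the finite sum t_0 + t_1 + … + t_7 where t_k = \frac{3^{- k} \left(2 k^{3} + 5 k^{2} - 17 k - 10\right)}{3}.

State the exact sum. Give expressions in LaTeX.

r(k) = (2*k**3 + 11*k**2 - k - 20)/(3*(2*k**3 + 5*k**2 - 17*k - 10)) after simplifying.
A = 1/3, B = 1, C = k**3 + 5*k**2/2 - 17*k/2 - 5.
Solve (1/3)·f(k+1) − (1)·f(k) = k**3 + 5*k**2/2 - 17*k/2 - 5.
Degrees (0,0,3) ⇒ d ≤ 3.
A polynomial solution: f(k) = -3*(k**3 + 4*k**2 - 3*k - 4)/2.
R(k) = B(k−1)·f(k)/C(k) = -3*(k**3 + 4*k**2 - 3*k - 4)/(2*k**3 + 5*k**2 - 17*k - 10); s_k = R·t_k = (-k**3 - 4*k**2 + 3*k + 4)/3**k.
Verify: (2*k**3 + 5*k**2 - 17*k - 10)/(3*3**k) matches t_k.
Sum = s_(8) − s_(0); s_(8) = -740/6561, s_(0) = 4 ⇒ -26984/6561.

Σ = -26984/6561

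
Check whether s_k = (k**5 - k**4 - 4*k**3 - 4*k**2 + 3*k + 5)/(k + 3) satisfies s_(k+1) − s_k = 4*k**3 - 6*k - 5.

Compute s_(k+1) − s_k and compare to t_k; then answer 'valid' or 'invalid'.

s_(k+1) = k*(k**4 + 4*k**3 + 2*k**2 - 12*k - 16)/(k + 4)
s_(k+1) − s_k = (4*k**5 + 22*k**4 + 14*k**3 - 39*k**2 - 65*k - 20)/(k**2 + 7*k + 12)
(s_(k+1) − s_k) − t_k = 2*(-3*k**4 - 14*k**3 + 4*k**2 + 21*k + 20)/(k**2 + 7*k + 12)

Invalid: residual 2*(-3*k**4 - 14*k**3 + 4*k**2 + 21*k + 20)/(k**2 + 7*k + 12) ≠ 0.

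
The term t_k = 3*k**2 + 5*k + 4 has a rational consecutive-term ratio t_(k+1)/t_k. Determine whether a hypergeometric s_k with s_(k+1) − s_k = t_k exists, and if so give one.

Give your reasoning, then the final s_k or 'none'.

Step 1: r(k) = (3*k**2 + 11*k + 12)/(3*k**2 + 5*k + 4).
A = 1, B = 1, C = k**2 + 5*k/3 + 4/3.
f must satisfy (1)·f(k+1) − (1)·f(k) = k**2 + 5*k/3 + 4/3.
deg f ≤ 3 (via 0,0,2).
Match coefficients ⇒ f(k) = k*(k**2 + k + 2)/3.
Get s_k = R·t_k = k*(k**2 + k + 2) with R(k) = B(k−1)f(k)/C(k) = k*(k**2 + k + 2)/(3*k**2 + 5*k + 4).
Check: Δs_k = 3*k**2 + 5*k + 4. ✓

s_k = k*(k**2 + k + 2)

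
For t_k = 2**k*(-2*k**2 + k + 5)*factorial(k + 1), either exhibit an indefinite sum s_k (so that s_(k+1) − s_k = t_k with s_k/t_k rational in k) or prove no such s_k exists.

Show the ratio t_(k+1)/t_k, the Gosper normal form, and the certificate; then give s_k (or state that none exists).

s_k = -2**k*(k - 3)*factorial(k + 1)

r(k) = 2*(k + 2)*(k - 2*(k + 1)**2 + 6)/(-2*k**2 + k + 5) after simplifying.
Normal form (A,B,C) = (2*k + 4, 1, k**2 - k/2 - 5/2).
Key eq: (2*k + 4)·f(k+1) = (1)·f(k) + (k**2 - k/2 - 5/2).
d = 1 from the (1,0,2) case.
A polynomial solution: f(k) = (k - 3)/2.
Certificate R = B(k−1)f/C = (k - 3)/(2*k**2 - k - 5) gives s_k = -2**k*(k - 3)*factorial(k + 1).
s_(k+1) − s_k = 2**k*(-2*k**2 + k + 5)*factorial(k + 1) = t_k.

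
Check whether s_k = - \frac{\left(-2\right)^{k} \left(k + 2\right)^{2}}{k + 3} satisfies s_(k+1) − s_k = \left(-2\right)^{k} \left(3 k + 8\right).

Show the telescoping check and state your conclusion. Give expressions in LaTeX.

Invalid: residual \frac{\left(-2\right)^{k} \left(- 3 k^{2} - 18 k - 26\right)}{k^{2} + 7 k + 12} ≠ 0.

s_(k+1) = 2*(-2)**k*(k + 3)**2/(k + 4)
s_(k+1) − s_k = (-2)**k*((k + 2)**2*(k + 4) + 2*(k + 3)**3)/((k + 3)*(k + 4))
(s_(k+1) − s_k) − t_k = (-2)**k*(-3*k**2 - 18*k - 26)/(k**2 + 7*k + 12)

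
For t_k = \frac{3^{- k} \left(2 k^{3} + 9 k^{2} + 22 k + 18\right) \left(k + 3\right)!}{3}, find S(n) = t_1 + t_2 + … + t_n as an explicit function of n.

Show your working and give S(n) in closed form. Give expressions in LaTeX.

r(k) = (2*k**4 + 23*k**3 + 106*k**2 + 235*k + 204)/(3*(2*k**3 + 9*k**2 + 22*k + 18)) after simplifying.
So A=k/3 + 4/3 and B=1, with C=k**3 + 9*k**2/2 + 11*k + 9.
f must satisfy (k/3 + 4/3)·f(k+1) − (1)·f(k) = k**3 + 9*k**2/2 + 11*k + 9.
Bound: deg f ≤ 2.
Coefficient equations give f(k) = 3*(k + 2)*(2*k - 1)/2.
Get s_k = R·t_k = (k + 2)*(2*k - 1)*factorial(k + 3)/3**k with R(k) = B(k−1)f(k)/C(k) = 3*(k + 2)*(2*k - 1)/(2*k**3 + 9*k**2 + 22*k + 18).
Δs = (2*k**3 + 9*k**2 + 22*k + 18)*factorial(k + 3)/(3*3**k), as required.
Evaluate: s_(n+1) = 3**(-n - 1)*(n + 3)*(2*n + 1)*factorial(n + 4); subtract s_(1) = 24 ⇒ S(n) = (-72*3**n + 2*n**6*factorial(n) + 27*n**5*factorial(n) + 143*n**4*factorial(n) + 375*n**3*factorial(n) + 503*n**2*factorial(n) + 318*n*factorial(n) + 72*factorial(n))/(3*3**n).

S(n) = \frac{3^{- n} \left(- 72 \cdot 3^{n} + 2 n^{6} n! + 27 n^{5} n! + 143 n^{4} n! + 375 n^{3} n! + 503 n^{2} n! + 318 n n! + 72 n!\right)}{3}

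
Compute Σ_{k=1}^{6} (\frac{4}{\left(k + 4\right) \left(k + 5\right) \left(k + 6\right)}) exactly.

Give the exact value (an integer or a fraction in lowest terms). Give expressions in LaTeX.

Ratio r(k) = (k + 4)/(k + 7).
So A=k + 4 and B=k + 7, with C=1.
Need (k + 4)·f(k+1) − (k + 6)·f(k) = 1.
Degrees (1,1,0) ⇒ d ≤ 2.
Match coefficients ⇒ f(k) = k*(k + 9)/40.
So s_k = (B(k−1)f/C)·t_k = (k*(k + 6)*(k + 9)/40)·t_k = k*(k + 9)/(10*(k + 4)*(k + 5)).
Verify: 4/(k**3 + 15*k**2 + 74*k + 120) matches t_k.
Σ_(k=1)^(6) t_k = s_(7) − s_(1) = 14/165 − (1/30) = 17/330.

Σ = 17/330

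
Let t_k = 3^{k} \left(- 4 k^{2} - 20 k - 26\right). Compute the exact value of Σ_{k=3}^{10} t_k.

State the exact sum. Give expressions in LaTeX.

Σ = -51371712

t_(k+1)/t_k = 3*(2*k**2 + 14*k + 25)/(2*k**2 + 10*k + 13).
Take A(k)=3, B(k)=1, C(k)=k**2 + 5*k + 13/2.
Set up (3)·f(k+1) − (1)·f(k) − (k**2 + 5*k + 13/2) = 0.
deg f ≤ 2 (via 0,0,2).
Coefficient equations give f(k) = (k**2 + 2*k + 2)/2.
Then R = B(k−1)f/C = (k**2 + 2*k + 2)/(2*k**2 + 10*k + 13), so s_k = R(k)·t_k = -2*3**k*(k**2 + 2*k + 2).
s_(k+1) − s_k = 3**k*(-4*k**2 - 20*k - 26) = t_k.
Telescoping: Σ = s_(11) − s_(3) = -51372630 − (-918) = -51371712.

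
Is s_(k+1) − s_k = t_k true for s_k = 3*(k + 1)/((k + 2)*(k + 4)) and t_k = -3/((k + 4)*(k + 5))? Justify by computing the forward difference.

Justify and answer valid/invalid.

Invalid: residual 3*(2*k + 7)/(k**4 + 14*k**3 + 71*k**2 + 154*k + 120) ≠ 0.

s_(k+1) = 3*(k + 2)/((k + 3)*(k + 5))
s_(k+1) − s_k = 3*(-k**2 - 3*k + 1)/(k**4 + 14*k**3 + 71*k**2 + 154*k + 120)
(s_(k+1) − s_k) − t_k = 3*(2*k + 7)/(k**4 + 14*k**3 + 71*k**2 + 154*k + 120)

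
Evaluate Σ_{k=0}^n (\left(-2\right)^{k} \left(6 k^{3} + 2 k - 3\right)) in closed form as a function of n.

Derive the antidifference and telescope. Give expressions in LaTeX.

Step 1: r(k) = 2*(-2*k - 6*(k + 1)**3 + 1)/(6*k**3 + 2*k - 3).
Gosper form: A/B · C(k+1)/C(k) with A=-2, B=1, C=k**3 + k/3 - 1/2.
Need (-2)·f(k+1) − (1)·f(k) = k**3 + k/3 - 1/2.
Bound: deg f ≤ 3.
Solve for f: f(k) = -(2*k**3 - 4*k**2 + 2*k - 1)/6 (degree 3 ≤ 3).
R(k) = B(k−1)·f(k)/C(k) = -(2*k**3 - 4*k**2 + 2*k - 1)/(6*k**3 + 2*k - 3); s_k = R·t_k = (-2)**k*(-2*k**3 + 4*k**2 - 2*k + 1).
Δs = (-2)**k*(6*k**3 + 2*k - 3), as required.
s_(n+1) = (-2)**(n + 1)*(-2*n**3 - 2*n**2 + 1) and s_(0) = 1, so S(n) = (-2)**(n + 1) + (-2)**(n + 2)*n**3 + (-2)**(n + 2)*n**2 - 1.

S(n) = \left(-2\right)^{n + 1} + \left(-2\right)^{n + 2} n^{3} + \left(-2\right)^{n + 2} n^{2} - 1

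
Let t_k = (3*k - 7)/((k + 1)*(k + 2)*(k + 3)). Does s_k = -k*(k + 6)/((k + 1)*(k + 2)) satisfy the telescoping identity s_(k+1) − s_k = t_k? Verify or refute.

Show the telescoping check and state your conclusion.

Valid — Δs_k = t_k.

s_(k+1) = -(k + 1)*(k + 7)/((k + 2)*(k + 3))
s_(k+1) − s_k = (3*k - 7)/(k**3 + 6*k**2 + 11*k + 6)
(s_(k+1) − s_k) − t_k = 0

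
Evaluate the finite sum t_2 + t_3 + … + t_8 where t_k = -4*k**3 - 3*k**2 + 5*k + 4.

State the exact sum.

Step 1: r(k) = (4*k**3 + 15*k**2 + 13*k - 2)/(4*k**3 + 3*k**2 - 5*k - 4).
A = 1, B = 1, C = k**3 + 3*k**2/4 - 5*k/4 - 1.
Solve (1)·f(k+1) − (1)·f(k) = k**3 + 3*k**2/4 - 5*k/4 - 1.
From deg A=0, deg B=0, deg C=3: d=4.
Solving with deg f ≤ 4: f(k) = k*(k + 1)*(k**2 - 2*k - 1)/4.
So s_k = (B(k−1)f/C)·t_k = (k*(k**2 - 2*k - 1)/(4*k**2 - k - 4))·t_k = k*(-k**3 + k**2 + 3*k + 1).
Check: Δs_k = -4*k**3 - 3*k**2 + 5*k + 4. ✓
Sum = s_(9) − s_(2); s_(9) = -5580, s_(2) = 6 ⇒ -5586.

Σ = -5586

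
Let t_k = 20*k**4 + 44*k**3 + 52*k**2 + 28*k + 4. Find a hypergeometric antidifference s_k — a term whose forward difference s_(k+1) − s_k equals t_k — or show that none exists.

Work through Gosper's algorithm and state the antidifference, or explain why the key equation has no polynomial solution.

Compute t_(k+1)/t_k: get (5*k**4 + 31*k**3 + 76*k**2 + 86*k + 37)/(5*k**4 + 11*k**3 + 13*k**2 + 7*k + 1).
A = 1, B = 1, C = k**4 + 11*k**3/5 + 13*k**2/5 + 7*k/5 + 1/5.
Key eq: (1)·f(k+1) = (1)·f(k) + (k**4 + 11*k**3/5 + 13*k**2/5 + 7*k/5 + 1/5).
d = 5 from the (0,0,4) case.
Coefficient equations give f(k) = k*(4*k**4 + k**3 + 2*k**2 - k - 2)/20.
Certificate R = B(k−1)f/C = k*(4*k**4 + k**3 + 2*k**2 - k - 2)/(4*(5*k**4 + 11*k**3 + 13*k**2 + 7*k + 1)) gives s_k = k*(4*k**4 + k**3 + 2*k**2 - k - 2).
Check: Δs_k = 20*k**4 + 44*k**3 + 52*k**2 + 28*k + 4. ✓

s_k = k*(4*k**4 + k**3 + 2*k**2 - k - 2)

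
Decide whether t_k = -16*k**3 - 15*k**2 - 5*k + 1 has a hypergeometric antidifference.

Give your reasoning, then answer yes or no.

Yes. s_k = k*(-4*k**3 + 3*k**2 + k + 1).

t_(k+1)/t_k = (16*k**3 + 63*k**2 + 83*k + 35)/(16*k**3 + 15*k**2 + 5*k - 1).
Take A(k)=1, B(k)=1, C(k)=k**3 + 15*k**2/16 + 5*k/16 - 1/16.
Solve (1)·f(k+1) − (1)·f(k) = k**3 + 15*k**2/16 + 5*k/16 - 1/16.
d = 4 from the (0,0,3) case.
Coefficient equations give f(k) = k*(4*k**3 - 3*k**2 - k - 1)/16.
Then R = B(k−1)f/C = k*(4*k**3 - 3*k**2 - k - 1)/(16*k**3 + 15*k**2 + 5*k - 1), so s_k = R(k)·t_k = k*(-4*k**3 + 3*k**2 + k + 1).
s_(k+1) − s_k = -16*k**3 - 15*k**2 - 5*k + 1 = t_k.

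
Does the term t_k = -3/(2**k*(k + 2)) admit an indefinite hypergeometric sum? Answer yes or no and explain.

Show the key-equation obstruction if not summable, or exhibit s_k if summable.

Compute t_(k+1)/t_k: get (k + 2)/(2*(k + 3)).
Factor: A=k/2 + 1; B=k + 3; C=1.
Need (k/2 + 1)·f(k+1) − (k + 2)·f(k) = 1.
deg f ≤ -1 (via 1,1,0).
deg f ≤ -1 is impossible — no certificate.

No. Not Gosper-summable.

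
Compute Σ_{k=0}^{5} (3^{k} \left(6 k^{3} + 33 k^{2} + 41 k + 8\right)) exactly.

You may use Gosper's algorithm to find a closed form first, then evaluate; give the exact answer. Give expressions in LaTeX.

Σ = 540920

t_(k+1)/t_k = 3*(6*k**3 + 51*k**2 + 125*k + 88)/(6*k**3 + 33*k**2 + 41*k + 8).
Normal form (A,B,C) = (3, 1, k**3 + 11*k**2/2 + 41*k/6 + 4/3).
Solve (3)·f(k+1) − (1)·f(k) = k**3 + 11*k**2/2 + 41*k/6 + 4/3.
From deg A=0, deg B=0, deg C=3: d=3.
Solve for f: f(k) = (k + 1)*(3*k**2 - 2)/6 (degree 3 ≤ 3).
R(k) = B(k−1)·f(k)/C(k) = (k + 1)*(3*k**2 - 2)/(6*k**3 + 33*k**2 + 41*k + 8); s_k = R·t_k = 3**k*(3*k**3 + 3*k**2 - 2*k - 2).
Verify: 3**k*(6*k**3 + 33*k**2 + 41*k + 8) matches t_k.
Sum = s_(6) − s_(0); s_(6) = 540918, s_(0) = -2 ⇒ 540920.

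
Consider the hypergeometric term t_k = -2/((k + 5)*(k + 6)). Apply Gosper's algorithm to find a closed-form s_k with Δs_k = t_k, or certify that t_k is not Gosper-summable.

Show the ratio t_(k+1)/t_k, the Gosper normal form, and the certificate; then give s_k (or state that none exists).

Compute t_(k+1)/t_k: get (k + 5)/(k + 7).
Factor: A=k + 5; B=k + 7; C=1.
Set up (k + 5)·f(k+1) − (k + 6)·f(k) − (1) = 0.
deg f ≤ 1 (via 1,1,0).
Solving with deg f ≤ 1: f(k) = k/5.
R(k) = B(k−1)·f(k)/C(k) = k*(k + 6)/5; s_k = R·t_k = -2*k/(5*k + 25).
Δs = -2/(k**2 + 11*k + 30), as required.

s_k = -2*k/(5*k + 25)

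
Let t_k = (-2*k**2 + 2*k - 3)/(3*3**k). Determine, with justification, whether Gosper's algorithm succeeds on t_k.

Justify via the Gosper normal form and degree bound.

Yes. s_k = (k**2 + 2)/3**k.

The ratio is (2*k**2 + 2*k + 3)/(3*(2*k**2 - 2*k + 3)).
A = 1/3, B = 1, C = k**2 - k + 3/2.
Set up (1/3)·f(k+1) − (1)·f(k) − (k**2 - k + 3/2) = 0.
From deg A=0, deg B=0, deg C=2: d=2.
Match coefficients ⇒ f(k) = -3*(k**2 + 2)/2.
Certificate R = B(k−1)f/C = -3*(k**2 + 2)/(2*k**2 - 2*k + 3) gives s_k = (k**2 + 2)/3**k.
s_(k+1) − s_k = (-2*k**2 + 2*k - 3)/(3*3**k) = t_k.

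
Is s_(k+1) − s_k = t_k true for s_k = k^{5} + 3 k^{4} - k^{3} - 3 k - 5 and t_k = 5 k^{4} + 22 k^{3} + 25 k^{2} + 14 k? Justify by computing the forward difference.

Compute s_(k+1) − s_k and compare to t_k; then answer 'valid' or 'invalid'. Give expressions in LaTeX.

Valid — Δs_k = t_k.

s_(k+1) = -3*k + (k + 1)**5 + 3*(k + 1)**4 - (k + 1)**3 - 8
s_(k+1) − s_k = k*(5*k**3 + 22*k**2 + 25*k + 14)
(s_(k+1) − s_k) − t_k = 0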